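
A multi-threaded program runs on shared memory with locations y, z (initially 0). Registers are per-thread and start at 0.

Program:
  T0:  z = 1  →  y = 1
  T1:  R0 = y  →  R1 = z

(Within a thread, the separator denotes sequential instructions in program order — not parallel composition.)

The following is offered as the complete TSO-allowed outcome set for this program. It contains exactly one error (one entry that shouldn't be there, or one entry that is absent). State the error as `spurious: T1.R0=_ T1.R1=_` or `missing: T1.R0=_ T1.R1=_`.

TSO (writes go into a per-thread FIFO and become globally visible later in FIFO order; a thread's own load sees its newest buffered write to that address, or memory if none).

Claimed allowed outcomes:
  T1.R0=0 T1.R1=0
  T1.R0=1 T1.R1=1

outcome vector order: (T1.R0,T1.R1)
under TSO → <0 0>, <0 1>, <1 1>
TSO∖claimed = {<0 1>}

missing: T1.R0=0 T1.R1=1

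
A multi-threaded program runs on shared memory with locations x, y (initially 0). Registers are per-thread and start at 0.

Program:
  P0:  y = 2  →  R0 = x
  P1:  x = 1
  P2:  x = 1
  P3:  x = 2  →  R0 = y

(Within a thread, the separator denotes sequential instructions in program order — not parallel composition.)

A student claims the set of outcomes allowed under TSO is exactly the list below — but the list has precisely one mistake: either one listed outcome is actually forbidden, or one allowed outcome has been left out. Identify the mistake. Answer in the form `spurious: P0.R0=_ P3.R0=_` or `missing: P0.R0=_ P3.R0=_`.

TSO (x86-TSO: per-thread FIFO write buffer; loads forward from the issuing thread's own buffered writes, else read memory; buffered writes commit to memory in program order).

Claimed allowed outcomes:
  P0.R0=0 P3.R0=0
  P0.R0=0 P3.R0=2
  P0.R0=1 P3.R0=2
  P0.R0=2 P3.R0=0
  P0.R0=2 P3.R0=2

outcome vector order: (P0.R0,P3.R0)
[TSO] allowed = {<0 0>; <0 2>; <1 0>; <1 2>; <2 0>; <2 2>}
TSO∖claimed = {<1 0>}

missing: P0.R0=1 P3.R0=0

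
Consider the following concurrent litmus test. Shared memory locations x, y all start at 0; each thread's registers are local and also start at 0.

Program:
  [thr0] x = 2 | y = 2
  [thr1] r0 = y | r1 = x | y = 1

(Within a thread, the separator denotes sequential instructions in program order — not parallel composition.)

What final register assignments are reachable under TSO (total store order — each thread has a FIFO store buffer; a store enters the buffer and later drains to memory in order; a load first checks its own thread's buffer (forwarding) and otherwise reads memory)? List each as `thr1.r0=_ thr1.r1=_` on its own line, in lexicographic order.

outcome vector order: (thr1.r0,thr1.r1)
|TSO outcomes| = 3

thr1.r0=0 thr1.r1=0
thr1.r0=0 thr1.r1=2
thr1.r0=2 thr1.r1=2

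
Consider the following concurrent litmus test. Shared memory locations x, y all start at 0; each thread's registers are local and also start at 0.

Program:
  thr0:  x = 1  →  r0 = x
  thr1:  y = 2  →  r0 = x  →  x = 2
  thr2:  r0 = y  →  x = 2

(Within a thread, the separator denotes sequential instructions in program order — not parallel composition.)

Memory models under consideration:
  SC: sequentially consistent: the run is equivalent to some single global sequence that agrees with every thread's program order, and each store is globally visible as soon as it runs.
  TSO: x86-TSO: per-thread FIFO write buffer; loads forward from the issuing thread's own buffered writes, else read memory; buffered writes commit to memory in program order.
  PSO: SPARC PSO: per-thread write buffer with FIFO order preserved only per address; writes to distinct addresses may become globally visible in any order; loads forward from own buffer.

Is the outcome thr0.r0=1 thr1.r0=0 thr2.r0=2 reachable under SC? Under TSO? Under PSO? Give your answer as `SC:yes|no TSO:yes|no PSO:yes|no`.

SC:yes TSO:yes PSO:yes

outcome vector order: (thr0.r0,thr1.r0,thr2.r0)
under SC → <1 0 0> <1 0 2> <1 1 0> <1 1 2> <1 2 0> <1 2 2> <2 0 0> <2 0 2> <2 1 0> <2 1 2> <2 2 0> <2 2 2>
under TSO → <1 0 0> <1 0 2> <1 1 0> <1 1 2> <1 2 0> <1 2 2> <2 0 0> <2 0 2> <2 1 0> <2 1 2> <2 2 0> <2 2 2>
under PSO → <1 0 0> <1 0 2> <1 1 0> <1 1 2> <1 2 0> <1 2 2> <2 0 0> <2 0 2> <2 1 0> <2 1 2> <2 2 0> <2 2 2>
target <1 0 2> ∈ {SC,TSO,PSO}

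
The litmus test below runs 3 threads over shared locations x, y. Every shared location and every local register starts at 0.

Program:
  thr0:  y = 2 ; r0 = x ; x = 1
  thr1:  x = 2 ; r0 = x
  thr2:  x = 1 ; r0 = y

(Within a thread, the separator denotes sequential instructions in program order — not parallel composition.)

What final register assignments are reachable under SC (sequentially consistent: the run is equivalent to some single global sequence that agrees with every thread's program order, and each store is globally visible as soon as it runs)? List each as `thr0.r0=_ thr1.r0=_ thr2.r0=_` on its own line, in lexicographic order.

thr0.r0=0 thr1.r0=1 thr2.r0=2
thr0.r0=0 thr1.r0=2 thr2.r0=2
thr0.r0=1 thr1.r0=1 thr2.r0=0
thr0.r0=1 thr1.r0=1 thr2.r0=2
thr0.r0=1 thr1.r0=2 thr2.r0=0
thr0.r0=1 thr1.r0=2 thr2.r0=2
thr0.r0=2 thr1.r0=1 thr2.r0=0
thr0.r0=2 thr1.r0=1 thr2.r0=2
thr0.r0=2 thr1.r0=2 thr2.r0=0
thr0.r0=2 thr1.r0=2 thr2.r0=2

outcome vector order: (thr0.r0,thr1.r0,thr2.r0)
|SC outcomes| = 10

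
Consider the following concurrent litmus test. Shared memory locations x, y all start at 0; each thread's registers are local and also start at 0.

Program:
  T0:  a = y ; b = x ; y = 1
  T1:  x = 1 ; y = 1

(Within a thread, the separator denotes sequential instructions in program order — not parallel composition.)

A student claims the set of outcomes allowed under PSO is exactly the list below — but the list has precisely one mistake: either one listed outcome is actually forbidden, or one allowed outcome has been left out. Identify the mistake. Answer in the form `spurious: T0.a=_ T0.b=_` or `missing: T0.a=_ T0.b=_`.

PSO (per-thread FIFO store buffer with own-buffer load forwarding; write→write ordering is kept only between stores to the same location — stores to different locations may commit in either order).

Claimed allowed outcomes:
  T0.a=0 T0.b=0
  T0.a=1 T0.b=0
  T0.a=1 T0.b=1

missing: T0.a=0 T0.b=1

outcome vector order: (T0.a,T0.b)
PSO: 4 outcomes — {00; 01; 10; 11}
PSO∖claimed = {01}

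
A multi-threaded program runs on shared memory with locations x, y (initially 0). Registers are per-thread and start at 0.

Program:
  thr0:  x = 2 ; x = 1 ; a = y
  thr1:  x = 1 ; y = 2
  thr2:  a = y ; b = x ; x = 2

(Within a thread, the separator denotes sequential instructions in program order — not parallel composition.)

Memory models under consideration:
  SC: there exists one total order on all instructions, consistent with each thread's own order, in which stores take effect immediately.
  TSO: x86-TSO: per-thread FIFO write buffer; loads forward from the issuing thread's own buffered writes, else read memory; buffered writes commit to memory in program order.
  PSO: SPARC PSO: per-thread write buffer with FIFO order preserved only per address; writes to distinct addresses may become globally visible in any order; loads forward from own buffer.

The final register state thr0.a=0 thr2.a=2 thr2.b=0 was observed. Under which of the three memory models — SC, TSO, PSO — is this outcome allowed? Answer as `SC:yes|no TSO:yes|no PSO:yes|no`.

outcome vector order: (thr0.a,thr2.a,thr2.b)
SC: 9 outcomes — {000, 001, 002, 021, 200, 201, 202, 221, 222}
TSO: 10 outcomes — {000, 001, 002, 021, 022, 200, 201, 202, 221, 222}
PSO: 12 outcomes — {000, 001, 002, 020, 021, 022, 200, 201, 202, 220, 221, 222}
target 020 ∈ {PSO}

SC:no TSO:no PSO:yes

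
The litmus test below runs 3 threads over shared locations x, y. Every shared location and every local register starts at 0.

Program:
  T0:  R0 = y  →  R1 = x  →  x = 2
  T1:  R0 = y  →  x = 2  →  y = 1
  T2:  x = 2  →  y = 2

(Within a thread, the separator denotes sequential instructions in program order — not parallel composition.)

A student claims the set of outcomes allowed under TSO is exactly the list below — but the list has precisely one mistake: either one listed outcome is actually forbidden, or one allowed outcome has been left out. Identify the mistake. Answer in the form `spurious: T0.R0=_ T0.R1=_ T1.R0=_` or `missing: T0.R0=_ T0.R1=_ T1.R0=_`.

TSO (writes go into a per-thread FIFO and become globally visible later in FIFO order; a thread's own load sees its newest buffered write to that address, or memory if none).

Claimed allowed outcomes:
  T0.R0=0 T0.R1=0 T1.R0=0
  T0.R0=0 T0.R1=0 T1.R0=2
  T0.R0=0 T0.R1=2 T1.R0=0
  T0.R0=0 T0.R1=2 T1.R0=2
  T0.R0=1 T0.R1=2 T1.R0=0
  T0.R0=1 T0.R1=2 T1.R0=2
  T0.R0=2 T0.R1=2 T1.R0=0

outcome vector order: (T0.R0,T0.R1,T1.R0)
TSO (8): 000, 002, 020, 022, 120, 122, 220, 222
TSO∖claimed = {222}

missing: T0.R0=2 T0.R1=2 T1.R0=2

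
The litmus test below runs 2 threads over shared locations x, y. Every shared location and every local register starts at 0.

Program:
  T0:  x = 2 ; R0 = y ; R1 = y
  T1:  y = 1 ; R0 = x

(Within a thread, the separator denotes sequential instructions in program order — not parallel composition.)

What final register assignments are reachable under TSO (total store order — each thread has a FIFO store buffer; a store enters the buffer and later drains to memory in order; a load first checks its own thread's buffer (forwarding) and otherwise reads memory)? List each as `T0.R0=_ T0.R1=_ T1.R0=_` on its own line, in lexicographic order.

outcome vector order: (T0.R0,T0.R1,T1.R0)
|TSO outcomes| = 6

T0.R0=0 T0.R1=0 T1.R0=0
T0.R0=0 T0.R1=0 T1.R0=2
T0.R0=0 T0.R1=1 T1.R0=0
T0.R0=0 T0.R1=1 T1.R0=2
T0.R0=1 T0.R1=1 T1.R0=0
T0.R0=1 T0.R1=1 T1.R0=2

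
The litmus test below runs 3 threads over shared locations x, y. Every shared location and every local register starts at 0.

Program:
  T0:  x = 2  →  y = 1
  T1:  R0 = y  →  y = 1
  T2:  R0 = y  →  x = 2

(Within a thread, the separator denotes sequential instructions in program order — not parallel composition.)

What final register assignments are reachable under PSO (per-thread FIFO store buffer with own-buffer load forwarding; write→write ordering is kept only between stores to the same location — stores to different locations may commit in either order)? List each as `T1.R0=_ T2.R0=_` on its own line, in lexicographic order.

outcome vector order: (T1.R0,T2.R0)
|PSO outcomes| = 4

T1.R0=0 T2.R0=0
T1.R0=0 T2.R0=1
T1.R0=1 T2.R0=0
T1.R0=1 T2.R0=1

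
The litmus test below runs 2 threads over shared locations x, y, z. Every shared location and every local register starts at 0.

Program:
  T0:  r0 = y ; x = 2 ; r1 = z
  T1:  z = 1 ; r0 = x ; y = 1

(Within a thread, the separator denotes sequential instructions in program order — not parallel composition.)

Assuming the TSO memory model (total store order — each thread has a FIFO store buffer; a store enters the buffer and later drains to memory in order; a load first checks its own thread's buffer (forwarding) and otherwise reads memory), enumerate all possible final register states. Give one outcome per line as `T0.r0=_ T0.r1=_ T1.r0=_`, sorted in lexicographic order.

T0.r0=0 T0.r1=0 T1.r0=0
T0.r0=0 T0.r1=0 T1.r0=2
T0.r0=0 T0.r1=1 T1.r0=0
T0.r0=0 T0.r1=1 T1.r0=2
T0.r0=1 T0.r1=1 T1.r0=0

outcome vector order: (T0.r0,T0.r1,T1.r0)
|TSO outcomes| = 5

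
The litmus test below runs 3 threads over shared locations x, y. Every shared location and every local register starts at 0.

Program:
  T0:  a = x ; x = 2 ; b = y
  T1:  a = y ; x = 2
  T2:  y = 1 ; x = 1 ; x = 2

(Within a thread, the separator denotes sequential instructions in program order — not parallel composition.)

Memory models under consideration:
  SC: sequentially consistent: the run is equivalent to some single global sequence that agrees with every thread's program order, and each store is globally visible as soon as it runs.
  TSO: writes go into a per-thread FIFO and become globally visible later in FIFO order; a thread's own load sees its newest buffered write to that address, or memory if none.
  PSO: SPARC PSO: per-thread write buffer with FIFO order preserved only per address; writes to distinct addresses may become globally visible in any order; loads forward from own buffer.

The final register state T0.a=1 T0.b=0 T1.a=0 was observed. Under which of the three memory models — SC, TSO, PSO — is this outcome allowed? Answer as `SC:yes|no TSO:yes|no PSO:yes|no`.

SC:no TSO:no PSO:yes

outcome vector order: (T0.a,T0.b,T1.a)
[SC] allowed = {<0 0 0> <0 0 1> <0 1 0> <0 1 1> <1 1 0> <1 1 1> <2 0 0> <2 1 0> <2 1 1>}
[TSO] allowed = {<0 0 0> <0 0 1> <0 1 0> <0 1 1> <1 1 0> <1 1 1> <2 0 0> <2 1 0> <2 1 1>}
[PSO] allowed = {<0 0 0> <0 0 1> <0 1 0> <0 1 1> <1 0 0> <1 0 1> <1 1 0> <1 1 1> <2 0 0> <2 0 1> <2 1 0> <2 1 1>}
target <1 0 0> ∈ {PSO}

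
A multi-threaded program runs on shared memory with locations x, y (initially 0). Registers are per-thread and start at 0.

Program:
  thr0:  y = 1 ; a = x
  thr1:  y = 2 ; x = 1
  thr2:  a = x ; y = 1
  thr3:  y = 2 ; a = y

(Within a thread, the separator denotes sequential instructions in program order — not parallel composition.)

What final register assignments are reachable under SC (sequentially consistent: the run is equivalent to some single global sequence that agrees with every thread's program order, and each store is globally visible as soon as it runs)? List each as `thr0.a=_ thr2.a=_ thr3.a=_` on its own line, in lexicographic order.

outcome vector order: (thr0.a,thr2.a,thr3.a)
|SC outcomes| = 8

thr0.a=0 thr2.a=0 thr3.a=1
thr0.a=0 thr2.a=0 thr3.a=2
thr0.a=0 thr2.a=1 thr3.a=1
thr0.a=0 thr2.a=1 thr3.a=2
thr0.a=1 thr2.a=0 thr3.a=1
thr0.a=1 thr2.a=0 thr3.a=2
thr0.a=1 thr2.a=1 thr3.a=1
thr0.a=1 thr2.a=1 thr3.a=2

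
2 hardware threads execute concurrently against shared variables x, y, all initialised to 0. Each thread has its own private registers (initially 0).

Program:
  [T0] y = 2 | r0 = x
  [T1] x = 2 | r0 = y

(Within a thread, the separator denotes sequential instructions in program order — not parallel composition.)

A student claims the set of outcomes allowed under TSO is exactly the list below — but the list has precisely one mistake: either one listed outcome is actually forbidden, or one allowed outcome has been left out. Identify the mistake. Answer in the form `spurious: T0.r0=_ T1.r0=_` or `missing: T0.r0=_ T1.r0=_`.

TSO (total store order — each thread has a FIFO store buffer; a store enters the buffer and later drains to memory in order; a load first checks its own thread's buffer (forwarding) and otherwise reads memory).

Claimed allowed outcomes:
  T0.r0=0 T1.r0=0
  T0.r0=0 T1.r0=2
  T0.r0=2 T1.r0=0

missing: T0.r0=2 T1.r0=2

outcome vector order: (T0.r0,T1.r0)
TSO (4): (0,0); (0,2); (2,0); (2,2)
TSO∖claimed = {(2,2)}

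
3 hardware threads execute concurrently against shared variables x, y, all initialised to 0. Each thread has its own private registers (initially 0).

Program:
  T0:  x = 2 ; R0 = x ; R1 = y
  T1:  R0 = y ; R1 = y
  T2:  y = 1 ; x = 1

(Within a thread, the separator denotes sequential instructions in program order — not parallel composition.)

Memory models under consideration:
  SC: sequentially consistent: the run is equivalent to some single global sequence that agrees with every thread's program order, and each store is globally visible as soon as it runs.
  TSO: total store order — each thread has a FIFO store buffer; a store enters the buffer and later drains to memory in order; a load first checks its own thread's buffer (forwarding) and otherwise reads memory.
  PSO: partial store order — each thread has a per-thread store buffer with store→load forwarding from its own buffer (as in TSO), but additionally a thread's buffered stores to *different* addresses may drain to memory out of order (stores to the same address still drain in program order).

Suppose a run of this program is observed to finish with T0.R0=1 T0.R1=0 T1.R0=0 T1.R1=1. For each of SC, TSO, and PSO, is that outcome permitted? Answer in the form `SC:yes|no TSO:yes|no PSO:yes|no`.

SC:no TSO:no PSO:yes

outcome vector order: (T0.R0,T0.R1,T1.R0,T1.R1)
[SC] allowed = {1/1/0/0 1/1/0/1 1/1/1/1 2/0/0/0 2/0/0/1 2/0/1/1 2/1/0/0 2/1/0/1 2/1/1/1}
[TSO] allowed = {1/1/0/0 1/1/0/1 1/1/1/1 2/0/0/0 2/0/0/1 2/0/1/1 2/1/0/0 2/1/0/1 2/1/1/1}
[PSO] allowed = {1/0/0/0 1/0/0/1 1/0/1/1 1/1/0/0 1/1/0/1 1/1/1/1 2/0/0/0 2/0/0/1 2/0/1/1 2/1/0/0 2/1/0/1 2/1/1/1}
target 1/0/0/1 ∈ {PSO}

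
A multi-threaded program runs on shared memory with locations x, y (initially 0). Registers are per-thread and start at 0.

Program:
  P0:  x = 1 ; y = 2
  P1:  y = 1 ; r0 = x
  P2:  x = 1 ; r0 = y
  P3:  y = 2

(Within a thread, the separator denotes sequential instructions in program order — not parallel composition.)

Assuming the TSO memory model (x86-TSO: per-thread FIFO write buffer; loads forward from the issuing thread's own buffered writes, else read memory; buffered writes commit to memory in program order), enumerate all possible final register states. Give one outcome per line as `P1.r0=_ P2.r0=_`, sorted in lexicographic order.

outcome vector order: (P1.r0,P2.r0)
|TSO outcomes| = 6

P1.r0=0 P2.r0=0
P1.r0=0 P2.r0=1
P1.r0=0 P2.r0=2
P1.r0=1 P2.r0=0
P1.r0=1 P2.r0=1
P1.r0=1 P2.r0=2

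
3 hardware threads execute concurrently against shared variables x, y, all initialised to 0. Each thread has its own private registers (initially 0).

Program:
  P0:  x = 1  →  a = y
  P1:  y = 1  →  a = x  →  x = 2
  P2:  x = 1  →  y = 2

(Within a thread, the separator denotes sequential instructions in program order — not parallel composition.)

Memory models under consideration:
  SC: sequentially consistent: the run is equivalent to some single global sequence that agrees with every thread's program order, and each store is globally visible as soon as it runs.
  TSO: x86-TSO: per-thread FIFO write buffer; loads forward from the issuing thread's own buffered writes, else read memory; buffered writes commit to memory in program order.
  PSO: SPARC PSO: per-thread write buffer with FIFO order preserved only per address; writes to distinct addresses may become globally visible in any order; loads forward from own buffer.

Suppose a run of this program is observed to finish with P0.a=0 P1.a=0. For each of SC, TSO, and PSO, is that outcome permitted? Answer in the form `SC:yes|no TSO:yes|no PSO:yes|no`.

SC:no TSO:yes PSO:yes

outcome vector order: (P0.a,P1.a)
[SC] allowed = {0/1 1/0 1/1 2/0 2/1}
[TSO] allowed = {0/0 0/1 1/0 1/1 2/0 2/1}
[PSO] allowed = {0/0 0/1 1/0 1/1 2/0 2/1}
target 0/0 ∈ {TSO,PSO}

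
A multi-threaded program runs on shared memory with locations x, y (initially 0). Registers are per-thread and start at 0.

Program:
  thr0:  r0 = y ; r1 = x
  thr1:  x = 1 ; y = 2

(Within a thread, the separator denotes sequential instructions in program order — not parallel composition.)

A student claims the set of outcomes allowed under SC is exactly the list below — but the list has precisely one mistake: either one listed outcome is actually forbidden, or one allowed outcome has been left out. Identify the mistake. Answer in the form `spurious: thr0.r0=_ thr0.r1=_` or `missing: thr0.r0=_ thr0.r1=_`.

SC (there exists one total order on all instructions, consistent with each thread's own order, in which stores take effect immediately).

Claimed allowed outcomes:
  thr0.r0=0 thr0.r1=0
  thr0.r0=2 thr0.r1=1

outcome vector order: (thr0.r0,thr0.r1)
SC: 3 outcomes — {(0,0); (0,1); (2,1)}
SC∖claimed = {(0,1)}

missing: thr0.r0=0 thr0.r1=1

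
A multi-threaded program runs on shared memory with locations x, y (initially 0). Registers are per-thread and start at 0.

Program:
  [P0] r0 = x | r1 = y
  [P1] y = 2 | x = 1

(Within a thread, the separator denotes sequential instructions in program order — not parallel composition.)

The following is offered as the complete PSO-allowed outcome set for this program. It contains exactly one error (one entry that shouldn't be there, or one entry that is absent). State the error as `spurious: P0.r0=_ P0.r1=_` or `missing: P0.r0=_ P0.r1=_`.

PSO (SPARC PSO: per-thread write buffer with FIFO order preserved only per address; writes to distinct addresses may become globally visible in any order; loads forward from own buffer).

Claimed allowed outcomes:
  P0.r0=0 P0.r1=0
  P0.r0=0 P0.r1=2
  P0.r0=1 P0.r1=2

outcome vector order: (P0.r0,P0.r1)
PSO (4): (0,0) (0,2) (1,0) (1,2)
PSO∖claimed = {(1,0)}

missing: P0.r0=1 P0.r1=0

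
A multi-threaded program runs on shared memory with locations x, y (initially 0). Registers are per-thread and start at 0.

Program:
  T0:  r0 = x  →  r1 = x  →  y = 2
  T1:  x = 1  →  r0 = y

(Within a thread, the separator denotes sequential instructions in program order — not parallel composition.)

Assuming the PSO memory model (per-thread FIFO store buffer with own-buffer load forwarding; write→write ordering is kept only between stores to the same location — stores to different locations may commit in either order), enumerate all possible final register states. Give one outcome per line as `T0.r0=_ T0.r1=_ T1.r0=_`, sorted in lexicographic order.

outcome vector order: (T0.r0,T0.r1,T1.r0)
|PSO outcomes| = 6

T0.r0=0 T0.r1=0 T1.r0=0
T0.r0=0 T0.r1=0 T1.r0=2
T0.r0=0 T0.r1=1 T1.r0=0
T0.r0=0 T0.r1=1 T1.r0=2
T0.r0=1 T0.r1=1 T1.r0=0
T0.r0=1 T0.r1=1 T1.r0=2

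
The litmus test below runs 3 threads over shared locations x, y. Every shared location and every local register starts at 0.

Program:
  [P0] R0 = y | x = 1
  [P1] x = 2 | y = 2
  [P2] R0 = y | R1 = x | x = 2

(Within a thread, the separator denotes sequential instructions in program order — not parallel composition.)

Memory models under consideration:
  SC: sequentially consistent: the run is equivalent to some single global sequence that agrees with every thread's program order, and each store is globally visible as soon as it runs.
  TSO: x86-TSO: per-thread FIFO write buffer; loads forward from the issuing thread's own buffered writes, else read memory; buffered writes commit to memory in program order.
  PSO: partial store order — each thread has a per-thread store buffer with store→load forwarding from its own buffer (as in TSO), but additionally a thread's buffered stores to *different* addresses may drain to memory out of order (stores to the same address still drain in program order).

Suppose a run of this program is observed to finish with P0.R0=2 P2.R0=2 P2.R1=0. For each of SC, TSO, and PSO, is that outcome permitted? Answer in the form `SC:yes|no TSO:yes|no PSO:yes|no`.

outcome vector order: (P0.R0,P2.R0,P2.R1)
[SC] allowed = {0/0/0 0/0/1 0/0/2 0/2/1 0/2/2 2/0/0 2/0/1 2/0/2 2/2/1 2/2/2}
[TSO] allowed = {0/0/0 0/0/1 0/0/2 0/2/1 0/2/2 2/0/0 2/0/1 2/0/2 2/2/1 2/2/2}
[PSO] allowed = {0/0/0 0/0/1 0/0/2 0/2/0 0/2/1 0/2/2 2/0/0 2/0/1 2/0/2 2/2/0 2/2/1 2/2/2}
target 2/2/0 ∈ {PSO}

SC:no TSO:no PSO:yes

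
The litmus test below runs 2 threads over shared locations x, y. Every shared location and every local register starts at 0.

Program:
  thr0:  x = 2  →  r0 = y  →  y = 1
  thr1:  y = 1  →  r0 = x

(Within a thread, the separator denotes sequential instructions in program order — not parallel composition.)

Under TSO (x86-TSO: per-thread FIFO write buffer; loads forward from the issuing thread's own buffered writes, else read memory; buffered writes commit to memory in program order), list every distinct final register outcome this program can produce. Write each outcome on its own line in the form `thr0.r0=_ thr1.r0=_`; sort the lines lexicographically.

thr0.r0=0 thr1.r0=0
thr0.r0=0 thr1.r0=2
thr0.r0=1 thr1.r0=0
thr0.r0=1 thr1.r0=2

outcome vector order: (thr0.r0,thr1.r0)
|TSO outcomes| = 4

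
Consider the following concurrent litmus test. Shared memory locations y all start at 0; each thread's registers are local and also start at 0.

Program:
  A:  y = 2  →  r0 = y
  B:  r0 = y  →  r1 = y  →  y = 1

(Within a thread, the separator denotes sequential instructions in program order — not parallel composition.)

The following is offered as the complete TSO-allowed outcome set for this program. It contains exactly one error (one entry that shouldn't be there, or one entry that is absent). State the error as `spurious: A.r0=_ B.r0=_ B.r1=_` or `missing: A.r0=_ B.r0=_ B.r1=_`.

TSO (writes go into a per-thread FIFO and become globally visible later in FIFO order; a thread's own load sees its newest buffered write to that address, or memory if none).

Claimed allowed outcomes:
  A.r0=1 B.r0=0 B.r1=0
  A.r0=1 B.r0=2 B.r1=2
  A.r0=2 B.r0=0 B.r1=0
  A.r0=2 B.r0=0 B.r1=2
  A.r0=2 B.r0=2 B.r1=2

outcome vector order: (A.r0,B.r0,B.r1)
[TSO] allowed = {<1 0 0>, <1 0 2>, <1 2 2>, <2 0 0>, <2 0 2>, <2 2 2>}
TSO∖claimed = {<1 0 2>}

missing: A.r0=1 B.r0=0 B.r1=2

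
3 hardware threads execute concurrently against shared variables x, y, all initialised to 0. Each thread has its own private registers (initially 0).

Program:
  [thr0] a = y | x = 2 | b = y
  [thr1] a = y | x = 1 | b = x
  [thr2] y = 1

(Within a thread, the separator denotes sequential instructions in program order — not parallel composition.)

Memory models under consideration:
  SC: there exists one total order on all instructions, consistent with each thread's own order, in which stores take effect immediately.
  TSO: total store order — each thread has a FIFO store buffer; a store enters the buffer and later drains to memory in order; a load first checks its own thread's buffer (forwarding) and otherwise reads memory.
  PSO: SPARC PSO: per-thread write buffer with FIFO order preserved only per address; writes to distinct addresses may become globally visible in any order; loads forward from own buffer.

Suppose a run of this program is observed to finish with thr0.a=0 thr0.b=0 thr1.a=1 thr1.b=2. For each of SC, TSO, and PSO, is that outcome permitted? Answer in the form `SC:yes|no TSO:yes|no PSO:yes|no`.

outcome vector order: (thr0.a,thr0.b,thr1.a,thr1.b)
SC (11): <0 0 0 1>; <0 0 0 2>; <0 0 1 1>; <0 1 0 1>; <0 1 0 2>; <0 1 1 1>; <0 1 1 2>; <1 1 0 1>; <1 1 0 2>; <1 1 1 1>; <1 1 1 2>
TSO (12): <0 0 0 1>; <0 0 0 2>; <0 0 1 1>; <0 0 1 2>; <0 1 0 1>; <0 1 0 2>; <0 1 1 1>; <0 1 1 2>; <1 1 0 1>; <1 1 0 2>; <1 1 1 1>; <1 1 1 2>
PSO (12): <0 0 0 1>; <0 0 0 2>; <0 0 1 1>; <0 0 1 2>; <0 1 0 1>; <0 1 0 2>; <0 1 1 1>; <0 1 1 2>; <1 1 0 1>; <1 1 0 2>; <1 1 1 1>; <1 1 1 2>
target <0 0 1 2> ∈ {TSO,PSO}

SC:no TSO:yes PSO:yes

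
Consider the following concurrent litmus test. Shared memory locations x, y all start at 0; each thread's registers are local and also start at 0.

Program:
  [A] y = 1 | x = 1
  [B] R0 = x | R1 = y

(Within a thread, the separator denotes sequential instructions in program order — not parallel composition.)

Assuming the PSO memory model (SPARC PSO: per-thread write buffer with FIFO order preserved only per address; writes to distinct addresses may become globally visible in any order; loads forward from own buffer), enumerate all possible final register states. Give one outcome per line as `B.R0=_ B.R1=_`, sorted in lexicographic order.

B.R0=0 B.R1=0
B.R0=0 B.R1=1
B.R0=1 B.R1=0
B.R0=1 B.R1=1

outcome vector order: (B.R0,B.R1)
|PSO outcomes| = 4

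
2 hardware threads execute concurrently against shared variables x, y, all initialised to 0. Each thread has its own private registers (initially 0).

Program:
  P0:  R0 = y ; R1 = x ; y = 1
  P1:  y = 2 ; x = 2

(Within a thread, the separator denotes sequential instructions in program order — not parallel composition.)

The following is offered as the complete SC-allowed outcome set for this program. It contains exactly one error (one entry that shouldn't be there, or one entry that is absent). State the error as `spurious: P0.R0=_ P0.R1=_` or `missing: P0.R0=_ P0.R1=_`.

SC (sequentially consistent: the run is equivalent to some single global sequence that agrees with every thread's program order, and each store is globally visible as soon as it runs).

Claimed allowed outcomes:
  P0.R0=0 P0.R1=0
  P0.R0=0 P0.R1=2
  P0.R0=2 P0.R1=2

missing: P0.R0=2 P0.R1=0

outcome vector order: (P0.R0,P0.R1)
[SC] allowed = {(0,0); (0,2); (2,0); (2,2)}
SC∖claimed = {(2,0)}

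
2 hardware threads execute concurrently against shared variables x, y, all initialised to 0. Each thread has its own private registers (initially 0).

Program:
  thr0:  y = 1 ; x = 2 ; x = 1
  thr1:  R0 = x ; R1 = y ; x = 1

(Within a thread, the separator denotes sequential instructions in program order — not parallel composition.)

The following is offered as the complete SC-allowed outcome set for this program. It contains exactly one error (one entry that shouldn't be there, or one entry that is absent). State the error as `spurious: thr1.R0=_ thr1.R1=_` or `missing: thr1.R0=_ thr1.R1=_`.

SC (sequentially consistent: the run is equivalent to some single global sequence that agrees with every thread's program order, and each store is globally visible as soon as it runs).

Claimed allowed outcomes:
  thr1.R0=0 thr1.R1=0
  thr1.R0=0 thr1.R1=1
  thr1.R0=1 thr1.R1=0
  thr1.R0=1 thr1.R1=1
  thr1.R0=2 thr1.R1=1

outcome vector order: (thr1.R0,thr1.R1)
under SC → (0,0); (0,1); (1,1); (2,1)
claimed∖SC = {(1,0)}

spurious: thr1.R0=1 thr1.R1=0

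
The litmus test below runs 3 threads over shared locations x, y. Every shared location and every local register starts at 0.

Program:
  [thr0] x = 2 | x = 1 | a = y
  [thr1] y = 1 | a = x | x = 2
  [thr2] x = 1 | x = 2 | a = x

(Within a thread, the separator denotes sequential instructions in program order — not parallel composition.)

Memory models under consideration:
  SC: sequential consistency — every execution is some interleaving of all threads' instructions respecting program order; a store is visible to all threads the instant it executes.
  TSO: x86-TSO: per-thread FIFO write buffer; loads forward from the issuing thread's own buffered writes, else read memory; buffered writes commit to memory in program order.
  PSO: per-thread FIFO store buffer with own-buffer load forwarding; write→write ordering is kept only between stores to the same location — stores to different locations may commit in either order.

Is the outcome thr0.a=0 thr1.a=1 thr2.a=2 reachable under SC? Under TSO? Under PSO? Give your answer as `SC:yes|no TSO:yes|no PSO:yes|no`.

SC:yes TSO:yes PSO:yes

outcome vector order: (thr0.a,thr1.a,thr2.a)
under SC → (0,1,1), (0,1,2), (0,2,2), (1,0,1), (1,0,2), (1,1,1), (1,1,2), (1,2,1), (1,2,2)
under TSO → (0,0,1), (0,0,2), (0,1,1), (0,1,2), (0,2,1), (0,2,2), (1,0,1), (1,0,2), (1,1,1), (1,1,2), (1,2,1), (1,2,2)
under PSO → (0,0,1), (0,0,2), (0,1,1), (0,1,2), (0,2,1), (0,2,2), (1,0,1), (1,0,2), (1,1,1), (1,1,2), (1,2,1), (1,2,2)
target (0,1,2) ∈ {SC,TSO,PSO}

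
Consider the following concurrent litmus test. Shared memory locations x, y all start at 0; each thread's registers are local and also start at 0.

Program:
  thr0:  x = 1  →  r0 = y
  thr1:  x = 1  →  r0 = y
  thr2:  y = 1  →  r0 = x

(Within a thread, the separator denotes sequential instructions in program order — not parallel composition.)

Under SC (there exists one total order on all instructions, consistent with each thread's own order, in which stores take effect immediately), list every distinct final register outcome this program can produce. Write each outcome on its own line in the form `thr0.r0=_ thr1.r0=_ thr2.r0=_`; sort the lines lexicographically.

thr0.r0=0 thr1.r0=0 thr2.r0=1
thr0.r0=0 thr1.r0=1 thr2.r0=1
thr0.r0=1 thr1.r0=0 thr2.r0=1
thr0.r0=1 thr1.r0=1 thr2.r0=0
thr0.r0=1 thr1.r0=1 thr2.r0=1

outcome vector order: (thr0.r0,thr1.r0,thr2.r0)
|SC outcomes| = 5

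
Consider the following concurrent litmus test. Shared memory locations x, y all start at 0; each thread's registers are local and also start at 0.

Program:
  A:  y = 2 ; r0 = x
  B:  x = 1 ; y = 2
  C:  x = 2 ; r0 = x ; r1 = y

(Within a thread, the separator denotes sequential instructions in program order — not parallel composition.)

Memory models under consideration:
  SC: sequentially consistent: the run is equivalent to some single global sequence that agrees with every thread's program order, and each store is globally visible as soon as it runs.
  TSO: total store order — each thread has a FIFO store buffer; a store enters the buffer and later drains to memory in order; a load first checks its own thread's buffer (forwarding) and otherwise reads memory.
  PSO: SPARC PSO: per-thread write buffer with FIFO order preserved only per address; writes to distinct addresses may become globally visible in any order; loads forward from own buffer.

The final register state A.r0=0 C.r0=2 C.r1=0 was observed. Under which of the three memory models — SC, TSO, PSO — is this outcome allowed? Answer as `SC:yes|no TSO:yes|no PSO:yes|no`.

outcome vector order: (A.r0,C.r0,C.r1)
SC (9): 012, 022, 110, 112, 120, 122, 212, 220, 222
TSO (12): 010, 012, 020, 022, 110, 112, 120, 122, 210, 212, 220, 222
PSO (12): 010, 012, 020, 022, 110, 112, 120, 122, 210, 212, 220, 222
target 020 ∈ {TSO,PSO}

SC:no TSO:yes PSO:yes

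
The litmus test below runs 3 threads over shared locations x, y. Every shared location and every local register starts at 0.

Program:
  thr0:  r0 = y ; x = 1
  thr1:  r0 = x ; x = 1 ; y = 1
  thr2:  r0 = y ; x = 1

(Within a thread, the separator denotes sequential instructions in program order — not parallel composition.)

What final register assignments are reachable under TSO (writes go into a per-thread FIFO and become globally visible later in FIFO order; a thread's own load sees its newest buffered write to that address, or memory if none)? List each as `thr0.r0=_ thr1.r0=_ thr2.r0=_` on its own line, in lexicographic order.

thr0.r0=0 thr1.r0=0 thr2.r0=0
thr0.r0=0 thr1.r0=0 thr2.r0=1
thr0.r0=0 thr1.r0=1 thr2.r0=0
thr0.r0=0 thr1.r0=1 thr2.r0=1
thr0.r0=1 thr1.r0=0 thr2.r0=0
thr0.r0=1 thr1.r0=0 thr2.r0=1
thr0.r0=1 thr1.r0=1 thr2.r0=0

outcome vector order: (thr0.r0,thr1.r0,thr2.r0)
|TSO outcomes| = 7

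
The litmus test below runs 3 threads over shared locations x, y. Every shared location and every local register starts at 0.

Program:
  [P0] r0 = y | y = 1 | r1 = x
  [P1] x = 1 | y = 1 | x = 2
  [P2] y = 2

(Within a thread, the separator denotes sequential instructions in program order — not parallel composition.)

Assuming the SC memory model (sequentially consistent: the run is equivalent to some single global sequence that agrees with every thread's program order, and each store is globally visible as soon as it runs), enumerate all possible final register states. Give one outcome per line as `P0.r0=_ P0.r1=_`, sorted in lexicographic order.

P0.r0=0 P0.r1=0
P0.r0=0 P0.r1=1
P0.r0=0 P0.r1=2
P0.r0=1 P0.r1=1
P0.r0=1 P0.r1=2
P0.r0=2 P0.r1=0
P0.r0=2 P0.r1=1
P0.r0=2 P0.r1=2

outcome vector order: (P0.r0,P0.r1)
|SC outcomes| = 8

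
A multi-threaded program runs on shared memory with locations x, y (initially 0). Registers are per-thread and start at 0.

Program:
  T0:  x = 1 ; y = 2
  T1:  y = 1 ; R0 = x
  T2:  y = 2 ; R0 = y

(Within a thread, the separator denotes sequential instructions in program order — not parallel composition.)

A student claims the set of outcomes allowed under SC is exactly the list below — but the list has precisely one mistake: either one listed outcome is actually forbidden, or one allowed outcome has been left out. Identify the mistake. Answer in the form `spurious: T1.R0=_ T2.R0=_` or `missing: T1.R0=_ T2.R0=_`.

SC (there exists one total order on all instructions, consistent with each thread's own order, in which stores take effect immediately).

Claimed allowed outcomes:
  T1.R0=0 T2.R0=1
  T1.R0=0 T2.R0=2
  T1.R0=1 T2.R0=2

outcome vector order: (T1.R0,T2.R0)
under SC → 0/1; 0/2; 1/1; 1/2
SC∖claimed = {1/1}

missing: T1.R0=1 T2.R0=1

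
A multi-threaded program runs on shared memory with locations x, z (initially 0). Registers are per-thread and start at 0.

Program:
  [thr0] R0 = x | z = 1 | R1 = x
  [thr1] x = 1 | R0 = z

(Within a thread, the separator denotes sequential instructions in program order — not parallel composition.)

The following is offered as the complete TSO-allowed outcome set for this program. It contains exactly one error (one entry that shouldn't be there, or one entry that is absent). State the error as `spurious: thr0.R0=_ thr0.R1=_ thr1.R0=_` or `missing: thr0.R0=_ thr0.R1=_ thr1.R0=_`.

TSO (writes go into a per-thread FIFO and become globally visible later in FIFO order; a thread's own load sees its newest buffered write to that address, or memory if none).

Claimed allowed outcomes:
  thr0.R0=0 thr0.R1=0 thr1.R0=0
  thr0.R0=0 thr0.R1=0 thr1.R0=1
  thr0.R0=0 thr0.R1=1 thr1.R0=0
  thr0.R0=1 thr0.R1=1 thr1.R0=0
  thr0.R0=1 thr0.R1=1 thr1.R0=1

outcome vector order: (thr0.R0,thr0.R1,thr1.R0)
TSO: 6 outcomes — {000 001 010 011 110 111}
TSO∖claimed = {011}

missing: thr0.R0=0 thr0.R1=1 thr1.R0=1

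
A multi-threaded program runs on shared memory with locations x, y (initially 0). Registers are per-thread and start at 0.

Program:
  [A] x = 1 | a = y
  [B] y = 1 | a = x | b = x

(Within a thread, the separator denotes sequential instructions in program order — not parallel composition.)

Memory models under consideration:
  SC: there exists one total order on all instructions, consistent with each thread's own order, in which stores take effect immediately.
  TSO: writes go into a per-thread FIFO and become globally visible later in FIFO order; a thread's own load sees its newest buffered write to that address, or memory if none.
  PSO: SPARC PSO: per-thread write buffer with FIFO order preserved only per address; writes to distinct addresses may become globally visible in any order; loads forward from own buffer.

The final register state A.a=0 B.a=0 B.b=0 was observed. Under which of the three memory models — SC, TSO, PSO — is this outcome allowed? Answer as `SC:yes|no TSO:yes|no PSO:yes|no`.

SC:no TSO:yes PSO:yes

outcome vector order: (A.a,B.a,B.b)
[SC] allowed = {(0,1,1) (1,0,0) (1,0,1) (1,1,1)}
[TSO] allowed = {(0,0,0) (0,0,1) (0,1,1) (1,0,0) (1,0,1) (1,1,1)}
[PSO] allowed = {(0,0,0) (0,0,1) (0,1,1) (1,0,0) (1,0,1) (1,1,1)}
target (0,0,0) ∈ {TSO,PSO}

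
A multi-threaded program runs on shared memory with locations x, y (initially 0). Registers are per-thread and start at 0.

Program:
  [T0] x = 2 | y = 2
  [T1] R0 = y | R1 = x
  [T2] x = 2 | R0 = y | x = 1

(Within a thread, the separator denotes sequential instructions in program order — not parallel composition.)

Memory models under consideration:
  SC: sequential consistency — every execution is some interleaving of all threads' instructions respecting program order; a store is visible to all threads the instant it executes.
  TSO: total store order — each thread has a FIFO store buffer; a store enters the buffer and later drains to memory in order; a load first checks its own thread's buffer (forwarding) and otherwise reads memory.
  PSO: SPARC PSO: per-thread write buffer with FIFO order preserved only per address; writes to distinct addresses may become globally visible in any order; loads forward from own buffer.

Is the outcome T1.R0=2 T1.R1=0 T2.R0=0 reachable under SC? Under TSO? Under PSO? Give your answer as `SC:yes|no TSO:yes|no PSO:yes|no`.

SC:no TSO:no PSO:yes

outcome vector order: (T1.R0,T1.R1,T2.R0)
SC: 10 outcomes — {<0 0 0>, <0 0 2>, <0 1 0>, <0 1 2>, <0 2 0>, <0 2 2>, <2 1 0>, <2 1 2>, <2 2 0>, <2 2 2>}
TSO: 10 outcomes — {<0 0 0>, <0 0 2>, <0 1 0>, <0 1 2>, <0 2 0>, <0 2 2>, <2 1 0>, <2 1 2>, <2 2 0>, <2 2 2>}
PSO: 12 outcomes — {<0 0 0>, <0 0 2>, <0 1 0>, <0 1 2>, <0 2 0>, <0 2 2>, <2 0 0>, <2 0 2>, <2 1 0>, <2 1 2>, <2 2 0>, <2 2 2>}
target <2 0 0> ∈ {PSO}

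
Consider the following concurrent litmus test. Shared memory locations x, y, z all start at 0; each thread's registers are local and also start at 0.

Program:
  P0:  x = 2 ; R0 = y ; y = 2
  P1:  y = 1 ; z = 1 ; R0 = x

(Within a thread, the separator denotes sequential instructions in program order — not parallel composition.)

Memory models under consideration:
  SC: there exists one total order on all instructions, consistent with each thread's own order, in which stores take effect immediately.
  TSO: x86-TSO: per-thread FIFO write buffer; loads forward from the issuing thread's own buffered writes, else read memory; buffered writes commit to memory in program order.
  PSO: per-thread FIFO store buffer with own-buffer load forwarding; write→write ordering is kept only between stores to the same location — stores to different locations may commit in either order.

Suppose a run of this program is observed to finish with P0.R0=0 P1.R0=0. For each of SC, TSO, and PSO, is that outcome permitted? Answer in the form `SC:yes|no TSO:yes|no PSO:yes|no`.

SC:no TSO:yes PSO:yes

outcome vector order: (P0.R0,P1.R0)
SC: 3 outcomes — {(0,2) (1,0) (1,2)}
TSO: 4 outcomes — {(0,0) (0,2) (1,0) (1,2)}
PSO: 4 outcomes — {(0,0) (0,2) (1,0) (1,2)}
target (0,0) ∈ {TSO,PSO}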